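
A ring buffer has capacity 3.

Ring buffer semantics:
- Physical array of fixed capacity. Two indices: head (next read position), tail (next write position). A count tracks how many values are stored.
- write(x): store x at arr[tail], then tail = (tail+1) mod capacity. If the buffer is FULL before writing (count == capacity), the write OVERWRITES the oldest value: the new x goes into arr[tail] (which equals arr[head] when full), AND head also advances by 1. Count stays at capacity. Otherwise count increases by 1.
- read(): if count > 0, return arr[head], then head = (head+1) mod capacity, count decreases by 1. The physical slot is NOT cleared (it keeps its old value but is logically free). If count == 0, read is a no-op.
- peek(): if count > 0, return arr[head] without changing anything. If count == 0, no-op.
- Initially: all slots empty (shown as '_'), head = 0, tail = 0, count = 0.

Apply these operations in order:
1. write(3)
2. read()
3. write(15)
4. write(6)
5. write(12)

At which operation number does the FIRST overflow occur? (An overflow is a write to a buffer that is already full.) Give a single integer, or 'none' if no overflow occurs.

Answer: none

Derivation:
After op 1 (write(3)): arr=[3 _ _] head=0 tail=1 count=1
After op 2 (read()): arr=[3 _ _] head=1 tail=1 count=0
After op 3 (write(15)): arr=[3 15 _] head=1 tail=2 count=1
After op 4 (write(6)): arr=[3 15 6] head=1 tail=0 count=2
After op 5 (write(12)): arr=[12 15 6] head=1 tail=1 count=3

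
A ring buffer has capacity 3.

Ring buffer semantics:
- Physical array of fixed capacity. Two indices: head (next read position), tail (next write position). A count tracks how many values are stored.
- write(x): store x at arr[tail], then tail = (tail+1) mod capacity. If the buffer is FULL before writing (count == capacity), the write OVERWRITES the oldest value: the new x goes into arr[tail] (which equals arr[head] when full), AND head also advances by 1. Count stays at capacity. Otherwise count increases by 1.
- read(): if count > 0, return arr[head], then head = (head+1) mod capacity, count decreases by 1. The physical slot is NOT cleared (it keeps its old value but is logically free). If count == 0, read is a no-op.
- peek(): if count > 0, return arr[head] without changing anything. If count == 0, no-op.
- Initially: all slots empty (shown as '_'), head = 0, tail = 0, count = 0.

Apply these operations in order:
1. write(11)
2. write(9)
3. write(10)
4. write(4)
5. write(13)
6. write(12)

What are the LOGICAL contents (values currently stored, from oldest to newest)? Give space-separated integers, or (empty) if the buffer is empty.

After op 1 (write(11)): arr=[11 _ _] head=0 tail=1 count=1
After op 2 (write(9)): arr=[11 9 _] head=0 tail=2 count=2
After op 3 (write(10)): arr=[11 9 10] head=0 tail=0 count=3
After op 4 (write(4)): arr=[4 9 10] head=1 tail=1 count=3
After op 5 (write(13)): arr=[4 13 10] head=2 tail=2 count=3
After op 6 (write(12)): arr=[4 13 12] head=0 tail=0 count=3

Answer: 4 13 12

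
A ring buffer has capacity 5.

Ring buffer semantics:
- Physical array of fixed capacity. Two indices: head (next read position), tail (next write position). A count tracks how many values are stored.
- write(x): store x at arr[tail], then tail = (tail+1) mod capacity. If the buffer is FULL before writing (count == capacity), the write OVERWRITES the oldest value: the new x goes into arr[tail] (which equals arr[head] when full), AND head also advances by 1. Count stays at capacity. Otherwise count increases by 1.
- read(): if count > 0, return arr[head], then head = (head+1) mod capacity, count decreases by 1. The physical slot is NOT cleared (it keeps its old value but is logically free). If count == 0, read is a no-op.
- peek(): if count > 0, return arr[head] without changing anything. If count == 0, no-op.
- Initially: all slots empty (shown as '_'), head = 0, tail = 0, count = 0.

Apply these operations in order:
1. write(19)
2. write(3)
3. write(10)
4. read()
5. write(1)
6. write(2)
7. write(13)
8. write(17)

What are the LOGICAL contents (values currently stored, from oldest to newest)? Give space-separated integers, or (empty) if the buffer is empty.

Answer: 10 1 2 13 17

Derivation:
After op 1 (write(19)): arr=[19 _ _ _ _] head=0 tail=1 count=1
After op 2 (write(3)): arr=[19 3 _ _ _] head=0 tail=2 count=2
After op 3 (write(10)): arr=[19 3 10 _ _] head=0 tail=3 count=3
After op 4 (read()): arr=[19 3 10 _ _] head=1 tail=3 count=2
After op 5 (write(1)): arr=[19 3 10 1 _] head=1 tail=4 count=3
After op 6 (write(2)): arr=[19 3 10 1 2] head=1 tail=0 count=4
After op 7 (write(13)): arr=[13 3 10 1 2] head=1 tail=1 count=5
After op 8 (write(17)): arr=[13 17 10 1 2] head=2 tail=2 count=5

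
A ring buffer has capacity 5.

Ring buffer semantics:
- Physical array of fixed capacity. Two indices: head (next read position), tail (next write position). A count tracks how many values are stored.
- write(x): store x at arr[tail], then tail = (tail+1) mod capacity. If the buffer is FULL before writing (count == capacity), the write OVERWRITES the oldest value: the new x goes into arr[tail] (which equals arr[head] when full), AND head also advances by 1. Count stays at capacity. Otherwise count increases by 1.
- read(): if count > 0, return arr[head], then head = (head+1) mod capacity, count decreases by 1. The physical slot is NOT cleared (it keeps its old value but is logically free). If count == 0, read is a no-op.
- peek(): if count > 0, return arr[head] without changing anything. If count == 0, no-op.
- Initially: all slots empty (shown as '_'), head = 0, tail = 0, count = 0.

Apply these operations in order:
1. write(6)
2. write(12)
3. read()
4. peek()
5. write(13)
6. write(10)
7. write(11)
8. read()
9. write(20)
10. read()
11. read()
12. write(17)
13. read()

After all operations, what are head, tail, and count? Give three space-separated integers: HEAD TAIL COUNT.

After op 1 (write(6)): arr=[6 _ _ _ _] head=0 tail=1 count=1
After op 2 (write(12)): arr=[6 12 _ _ _] head=0 tail=2 count=2
After op 3 (read()): arr=[6 12 _ _ _] head=1 tail=2 count=1
After op 4 (peek()): arr=[6 12 _ _ _] head=1 tail=2 count=1
After op 5 (write(13)): arr=[6 12 13 _ _] head=1 tail=3 count=2
After op 6 (write(10)): arr=[6 12 13 10 _] head=1 tail=4 count=3
After op 7 (write(11)): arr=[6 12 13 10 11] head=1 tail=0 count=4
After op 8 (read()): arr=[6 12 13 10 11] head=2 tail=0 count=3
After op 9 (write(20)): arr=[20 12 13 10 11] head=2 tail=1 count=4
After op 10 (read()): arr=[20 12 13 10 11] head=3 tail=1 count=3
After op 11 (read()): arr=[20 12 13 10 11] head=4 tail=1 count=2
After op 12 (write(17)): arr=[20 17 13 10 11] head=4 tail=2 count=3
After op 13 (read()): arr=[20 17 13 10 11] head=0 tail=2 count=2

Answer: 0 2 2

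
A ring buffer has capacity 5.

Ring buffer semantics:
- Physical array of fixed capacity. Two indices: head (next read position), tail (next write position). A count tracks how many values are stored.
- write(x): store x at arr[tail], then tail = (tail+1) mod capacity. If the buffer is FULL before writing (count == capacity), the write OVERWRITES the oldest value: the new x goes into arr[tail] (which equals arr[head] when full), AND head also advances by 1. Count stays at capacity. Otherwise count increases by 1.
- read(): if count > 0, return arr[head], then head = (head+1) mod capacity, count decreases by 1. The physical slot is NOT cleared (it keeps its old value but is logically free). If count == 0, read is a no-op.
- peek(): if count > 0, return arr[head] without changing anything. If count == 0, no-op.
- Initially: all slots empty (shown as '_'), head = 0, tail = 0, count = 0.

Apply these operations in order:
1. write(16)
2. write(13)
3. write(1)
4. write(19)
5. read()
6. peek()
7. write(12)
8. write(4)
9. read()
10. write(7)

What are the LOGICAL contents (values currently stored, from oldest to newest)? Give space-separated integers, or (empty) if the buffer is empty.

After op 1 (write(16)): arr=[16 _ _ _ _] head=0 tail=1 count=1
After op 2 (write(13)): arr=[16 13 _ _ _] head=0 tail=2 count=2
After op 3 (write(1)): arr=[16 13 1 _ _] head=0 tail=3 count=3
After op 4 (write(19)): arr=[16 13 1 19 _] head=0 tail=4 count=4
After op 5 (read()): arr=[16 13 1 19 _] head=1 tail=4 count=3
After op 6 (peek()): arr=[16 13 1 19 _] head=1 tail=4 count=3
After op 7 (write(12)): arr=[16 13 1 19 12] head=1 tail=0 count=4
After op 8 (write(4)): arr=[4 13 1 19 12] head=1 tail=1 count=5
After op 9 (read()): arr=[4 13 1 19 12] head=2 tail=1 count=4
After op 10 (write(7)): arr=[4 7 1 19 12] head=2 tail=2 count=5

Answer: 1 19 12 4 7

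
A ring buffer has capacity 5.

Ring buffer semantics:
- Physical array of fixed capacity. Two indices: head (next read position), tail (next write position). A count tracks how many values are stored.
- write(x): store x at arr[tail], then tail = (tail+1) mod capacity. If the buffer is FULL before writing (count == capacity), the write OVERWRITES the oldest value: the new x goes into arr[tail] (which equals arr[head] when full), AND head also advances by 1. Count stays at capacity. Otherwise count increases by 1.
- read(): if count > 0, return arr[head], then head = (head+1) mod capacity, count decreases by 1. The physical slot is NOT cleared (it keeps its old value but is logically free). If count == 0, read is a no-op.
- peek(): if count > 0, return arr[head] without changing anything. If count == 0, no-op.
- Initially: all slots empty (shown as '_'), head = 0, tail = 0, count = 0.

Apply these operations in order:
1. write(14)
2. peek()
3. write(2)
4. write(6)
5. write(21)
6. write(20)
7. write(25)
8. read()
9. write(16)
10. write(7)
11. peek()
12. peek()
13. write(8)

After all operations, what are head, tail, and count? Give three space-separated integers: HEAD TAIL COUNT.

After op 1 (write(14)): arr=[14 _ _ _ _] head=0 tail=1 count=1
After op 2 (peek()): arr=[14 _ _ _ _] head=0 tail=1 count=1
After op 3 (write(2)): arr=[14 2 _ _ _] head=0 tail=2 count=2
After op 4 (write(6)): arr=[14 2 6 _ _] head=0 tail=3 count=3
After op 5 (write(21)): arr=[14 2 6 21 _] head=0 tail=4 count=4
After op 6 (write(20)): arr=[14 2 6 21 20] head=0 tail=0 count=5
After op 7 (write(25)): arr=[25 2 6 21 20] head=1 tail=1 count=5
After op 8 (read()): arr=[25 2 6 21 20] head=2 tail=1 count=4
After op 9 (write(16)): arr=[25 16 6 21 20] head=2 tail=2 count=5
After op 10 (write(7)): arr=[25 16 7 21 20] head=3 tail=3 count=5
After op 11 (peek()): arr=[25 16 7 21 20] head=3 tail=3 count=5
After op 12 (peek()): arr=[25 16 7 21 20] head=3 tail=3 count=5
After op 13 (write(8)): arr=[25 16 7 8 20] head=4 tail=4 count=5

Answer: 4 4 5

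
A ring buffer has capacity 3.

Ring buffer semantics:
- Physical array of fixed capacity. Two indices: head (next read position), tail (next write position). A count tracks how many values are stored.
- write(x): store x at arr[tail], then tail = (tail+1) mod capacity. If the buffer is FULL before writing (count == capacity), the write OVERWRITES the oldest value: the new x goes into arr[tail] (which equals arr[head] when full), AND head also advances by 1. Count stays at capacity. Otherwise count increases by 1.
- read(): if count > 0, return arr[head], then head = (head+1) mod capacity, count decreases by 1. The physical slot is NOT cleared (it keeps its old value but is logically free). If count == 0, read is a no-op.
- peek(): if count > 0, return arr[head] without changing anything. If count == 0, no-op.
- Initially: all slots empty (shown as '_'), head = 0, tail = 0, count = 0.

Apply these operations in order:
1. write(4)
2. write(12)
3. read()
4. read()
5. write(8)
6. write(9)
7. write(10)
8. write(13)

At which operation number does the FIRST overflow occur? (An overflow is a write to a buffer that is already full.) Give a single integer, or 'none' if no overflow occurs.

Answer: 8

Derivation:
After op 1 (write(4)): arr=[4 _ _] head=0 tail=1 count=1
After op 2 (write(12)): arr=[4 12 _] head=0 tail=2 count=2
After op 3 (read()): arr=[4 12 _] head=1 tail=2 count=1
After op 4 (read()): arr=[4 12 _] head=2 tail=2 count=0
After op 5 (write(8)): arr=[4 12 8] head=2 tail=0 count=1
After op 6 (write(9)): arr=[9 12 8] head=2 tail=1 count=2
After op 7 (write(10)): arr=[9 10 8] head=2 tail=2 count=3
After op 8 (write(13)): arr=[9 10 13] head=0 tail=0 count=3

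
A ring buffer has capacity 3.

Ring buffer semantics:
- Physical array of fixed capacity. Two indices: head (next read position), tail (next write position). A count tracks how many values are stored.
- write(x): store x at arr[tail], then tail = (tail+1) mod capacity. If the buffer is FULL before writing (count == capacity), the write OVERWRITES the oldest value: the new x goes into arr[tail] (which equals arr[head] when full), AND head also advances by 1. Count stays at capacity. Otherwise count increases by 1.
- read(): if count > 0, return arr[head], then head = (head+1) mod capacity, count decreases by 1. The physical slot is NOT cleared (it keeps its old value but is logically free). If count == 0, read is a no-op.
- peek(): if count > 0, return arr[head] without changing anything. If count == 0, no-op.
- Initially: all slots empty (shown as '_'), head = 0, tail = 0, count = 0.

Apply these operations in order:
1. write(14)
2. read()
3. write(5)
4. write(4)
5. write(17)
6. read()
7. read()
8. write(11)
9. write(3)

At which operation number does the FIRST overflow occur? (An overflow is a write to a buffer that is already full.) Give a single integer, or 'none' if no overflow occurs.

After op 1 (write(14)): arr=[14 _ _] head=0 tail=1 count=1
After op 2 (read()): arr=[14 _ _] head=1 tail=1 count=0
After op 3 (write(5)): arr=[14 5 _] head=1 tail=2 count=1
After op 4 (write(4)): arr=[14 5 4] head=1 tail=0 count=2
After op 5 (write(17)): arr=[17 5 4] head=1 tail=1 count=3
After op 6 (read()): arr=[17 5 4] head=2 tail=1 count=2
After op 7 (read()): arr=[17 5 4] head=0 tail=1 count=1
After op 8 (write(11)): arr=[17 11 4] head=0 tail=2 count=2
After op 9 (write(3)): arr=[17 11 3] head=0 tail=0 count=3

Answer: none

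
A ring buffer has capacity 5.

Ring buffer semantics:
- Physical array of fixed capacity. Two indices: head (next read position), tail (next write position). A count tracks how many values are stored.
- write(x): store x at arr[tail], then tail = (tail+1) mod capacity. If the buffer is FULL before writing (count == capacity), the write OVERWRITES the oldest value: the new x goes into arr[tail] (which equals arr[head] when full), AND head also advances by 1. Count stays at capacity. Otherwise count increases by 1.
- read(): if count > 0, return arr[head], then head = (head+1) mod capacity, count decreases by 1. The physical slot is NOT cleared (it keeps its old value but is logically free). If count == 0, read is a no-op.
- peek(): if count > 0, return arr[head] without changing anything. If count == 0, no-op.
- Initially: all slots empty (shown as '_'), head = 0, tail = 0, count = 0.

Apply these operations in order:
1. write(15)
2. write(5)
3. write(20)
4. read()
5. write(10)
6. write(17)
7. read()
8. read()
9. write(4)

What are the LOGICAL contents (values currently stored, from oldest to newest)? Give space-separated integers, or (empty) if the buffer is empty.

After op 1 (write(15)): arr=[15 _ _ _ _] head=0 tail=1 count=1
After op 2 (write(5)): arr=[15 5 _ _ _] head=0 tail=2 count=2
After op 3 (write(20)): arr=[15 5 20 _ _] head=0 tail=3 count=3
After op 4 (read()): arr=[15 5 20 _ _] head=1 tail=3 count=2
After op 5 (write(10)): arr=[15 5 20 10 _] head=1 tail=4 count=3
After op 6 (write(17)): arr=[15 5 20 10 17] head=1 tail=0 count=4
After op 7 (read()): arr=[15 5 20 10 17] head=2 tail=0 count=3
After op 8 (read()): arr=[15 5 20 10 17] head=3 tail=0 count=2
After op 9 (write(4)): arr=[4 5 20 10 17] head=3 tail=1 count=3

Answer: 10 17 4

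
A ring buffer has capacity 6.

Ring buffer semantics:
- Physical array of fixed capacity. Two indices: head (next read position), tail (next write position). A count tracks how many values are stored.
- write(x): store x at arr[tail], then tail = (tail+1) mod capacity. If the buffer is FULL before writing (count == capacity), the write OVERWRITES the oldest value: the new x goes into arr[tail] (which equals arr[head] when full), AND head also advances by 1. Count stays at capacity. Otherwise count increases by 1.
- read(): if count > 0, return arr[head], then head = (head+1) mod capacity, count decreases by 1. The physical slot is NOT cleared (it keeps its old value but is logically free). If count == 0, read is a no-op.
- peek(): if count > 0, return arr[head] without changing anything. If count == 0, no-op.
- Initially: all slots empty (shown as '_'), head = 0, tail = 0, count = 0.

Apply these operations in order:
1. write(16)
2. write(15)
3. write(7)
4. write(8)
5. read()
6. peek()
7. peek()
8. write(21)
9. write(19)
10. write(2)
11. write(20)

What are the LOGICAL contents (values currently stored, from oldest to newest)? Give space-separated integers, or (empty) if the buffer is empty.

Answer: 7 8 21 19 2 20

Derivation:
After op 1 (write(16)): arr=[16 _ _ _ _ _] head=0 tail=1 count=1
After op 2 (write(15)): arr=[16 15 _ _ _ _] head=0 tail=2 count=2
After op 3 (write(7)): arr=[16 15 7 _ _ _] head=0 tail=3 count=3
After op 4 (write(8)): arr=[16 15 7 8 _ _] head=0 tail=4 count=4
After op 5 (read()): arr=[16 15 7 8 _ _] head=1 tail=4 count=3
After op 6 (peek()): arr=[16 15 7 8 _ _] head=1 tail=4 count=3
After op 7 (peek()): arr=[16 15 7 8 _ _] head=1 tail=4 count=3
After op 8 (write(21)): arr=[16 15 7 8 21 _] head=1 tail=5 count=4
After op 9 (write(19)): arr=[16 15 7 8 21 19] head=1 tail=0 count=5
After op 10 (write(2)): arr=[2 15 7 8 21 19] head=1 tail=1 count=6
After op 11 (write(20)): arr=[2 20 7 8 21 19] head=2 tail=2 count=6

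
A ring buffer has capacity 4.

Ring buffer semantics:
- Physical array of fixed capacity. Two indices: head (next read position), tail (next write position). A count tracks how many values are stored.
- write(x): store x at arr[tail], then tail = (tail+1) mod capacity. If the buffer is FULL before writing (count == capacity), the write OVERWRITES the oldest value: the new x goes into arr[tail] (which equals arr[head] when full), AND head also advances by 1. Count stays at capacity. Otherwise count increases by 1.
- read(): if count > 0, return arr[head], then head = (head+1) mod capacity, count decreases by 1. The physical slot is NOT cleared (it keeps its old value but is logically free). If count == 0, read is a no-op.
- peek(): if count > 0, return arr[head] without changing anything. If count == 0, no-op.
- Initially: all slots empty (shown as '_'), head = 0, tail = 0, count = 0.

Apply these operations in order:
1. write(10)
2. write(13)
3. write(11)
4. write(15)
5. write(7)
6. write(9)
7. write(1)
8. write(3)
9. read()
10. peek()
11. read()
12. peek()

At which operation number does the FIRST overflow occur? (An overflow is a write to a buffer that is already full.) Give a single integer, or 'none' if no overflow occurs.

Answer: 5

Derivation:
After op 1 (write(10)): arr=[10 _ _ _] head=0 tail=1 count=1
After op 2 (write(13)): arr=[10 13 _ _] head=0 tail=2 count=2
After op 3 (write(11)): arr=[10 13 11 _] head=0 tail=3 count=3
After op 4 (write(15)): arr=[10 13 11 15] head=0 tail=0 count=4
After op 5 (write(7)): arr=[7 13 11 15] head=1 tail=1 count=4
After op 6 (write(9)): arr=[7 9 11 15] head=2 tail=2 count=4
After op 7 (write(1)): arr=[7 9 1 15] head=3 tail=3 count=4
After op 8 (write(3)): arr=[7 9 1 3] head=0 tail=0 count=4
After op 9 (read()): arr=[7 9 1 3] head=1 tail=0 count=3
After op 10 (peek()): arr=[7 9 1 3] head=1 tail=0 count=3
After op 11 (read()): arr=[7 9 1 3] head=2 tail=0 count=2
After op 12 (peek()): arr=[7 9 1 3] head=2 tail=0 count=2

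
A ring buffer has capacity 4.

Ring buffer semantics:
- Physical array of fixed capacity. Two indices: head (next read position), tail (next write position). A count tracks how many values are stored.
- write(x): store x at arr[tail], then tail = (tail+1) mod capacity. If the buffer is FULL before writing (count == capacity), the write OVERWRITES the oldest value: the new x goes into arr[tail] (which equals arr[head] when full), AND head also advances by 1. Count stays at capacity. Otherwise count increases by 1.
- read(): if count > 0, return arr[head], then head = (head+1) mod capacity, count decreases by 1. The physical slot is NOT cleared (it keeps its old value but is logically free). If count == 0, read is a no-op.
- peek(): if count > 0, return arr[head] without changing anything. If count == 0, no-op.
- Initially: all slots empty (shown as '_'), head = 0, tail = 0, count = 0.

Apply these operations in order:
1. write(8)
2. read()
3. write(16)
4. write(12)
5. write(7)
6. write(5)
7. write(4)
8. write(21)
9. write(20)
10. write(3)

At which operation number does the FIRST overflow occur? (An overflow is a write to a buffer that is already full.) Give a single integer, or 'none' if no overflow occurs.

After op 1 (write(8)): arr=[8 _ _ _] head=0 tail=1 count=1
After op 2 (read()): arr=[8 _ _ _] head=1 tail=1 count=0
After op 3 (write(16)): arr=[8 16 _ _] head=1 tail=2 count=1
After op 4 (write(12)): arr=[8 16 12 _] head=1 tail=3 count=2
After op 5 (write(7)): arr=[8 16 12 7] head=1 tail=0 count=3
After op 6 (write(5)): arr=[5 16 12 7] head=1 tail=1 count=4
After op 7 (write(4)): arr=[5 4 12 7] head=2 tail=2 count=4
After op 8 (write(21)): arr=[5 4 21 7] head=3 tail=3 count=4
After op 9 (write(20)): arr=[5 4 21 20] head=0 tail=0 count=4
After op 10 (write(3)): arr=[3 4 21 20] head=1 tail=1 count=4

Answer: 7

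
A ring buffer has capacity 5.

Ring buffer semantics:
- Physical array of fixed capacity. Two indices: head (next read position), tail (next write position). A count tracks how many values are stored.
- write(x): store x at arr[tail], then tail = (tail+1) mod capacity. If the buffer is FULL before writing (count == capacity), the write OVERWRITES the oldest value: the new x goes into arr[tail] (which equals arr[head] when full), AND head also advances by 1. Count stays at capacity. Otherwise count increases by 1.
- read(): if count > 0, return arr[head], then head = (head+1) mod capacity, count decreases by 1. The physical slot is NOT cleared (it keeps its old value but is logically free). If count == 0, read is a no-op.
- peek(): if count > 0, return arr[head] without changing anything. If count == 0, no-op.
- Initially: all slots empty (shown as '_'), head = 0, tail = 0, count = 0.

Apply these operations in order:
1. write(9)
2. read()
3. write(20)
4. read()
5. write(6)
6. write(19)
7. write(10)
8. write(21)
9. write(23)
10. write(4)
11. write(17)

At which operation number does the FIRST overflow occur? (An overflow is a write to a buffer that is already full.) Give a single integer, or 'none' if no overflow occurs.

Answer: 10

Derivation:
After op 1 (write(9)): arr=[9 _ _ _ _] head=0 tail=1 count=1
After op 2 (read()): arr=[9 _ _ _ _] head=1 tail=1 count=0
After op 3 (write(20)): arr=[9 20 _ _ _] head=1 tail=2 count=1
After op 4 (read()): arr=[9 20 _ _ _] head=2 tail=2 count=0
After op 5 (write(6)): arr=[9 20 6 _ _] head=2 tail=3 count=1
After op 6 (write(19)): arr=[9 20 6 19 _] head=2 tail=4 count=2
After op 7 (write(10)): arr=[9 20 6 19 10] head=2 tail=0 count=3
After op 8 (write(21)): arr=[21 20 6 19 10] head=2 tail=1 count=4
After op 9 (write(23)): arr=[21 23 6 19 10] head=2 tail=2 count=5
After op 10 (write(4)): arr=[21 23 4 19 10] head=3 tail=3 count=5
After op 11 (write(17)): arr=[21 23 4 17 10] head=4 tail=4 count=5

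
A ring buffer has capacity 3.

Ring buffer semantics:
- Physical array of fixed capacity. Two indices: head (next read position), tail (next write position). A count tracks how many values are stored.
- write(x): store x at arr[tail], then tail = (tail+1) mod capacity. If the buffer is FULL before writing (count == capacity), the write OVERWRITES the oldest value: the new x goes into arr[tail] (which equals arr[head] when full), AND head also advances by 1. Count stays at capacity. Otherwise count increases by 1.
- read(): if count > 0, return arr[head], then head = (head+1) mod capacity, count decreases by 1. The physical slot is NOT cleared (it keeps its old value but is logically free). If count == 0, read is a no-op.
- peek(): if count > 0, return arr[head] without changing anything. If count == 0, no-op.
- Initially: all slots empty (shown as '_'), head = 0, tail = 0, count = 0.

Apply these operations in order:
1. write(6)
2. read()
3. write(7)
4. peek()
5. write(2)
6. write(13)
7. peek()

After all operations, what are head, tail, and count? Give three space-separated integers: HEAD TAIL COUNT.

Answer: 1 1 3

Derivation:
After op 1 (write(6)): arr=[6 _ _] head=0 tail=1 count=1
After op 2 (read()): arr=[6 _ _] head=1 tail=1 count=0
After op 3 (write(7)): arr=[6 7 _] head=1 tail=2 count=1
After op 4 (peek()): arr=[6 7 _] head=1 tail=2 count=1
After op 5 (write(2)): arr=[6 7 2] head=1 tail=0 count=2
After op 6 (write(13)): arr=[13 7 2] head=1 tail=1 count=3
After op 7 (peek()): arr=[13 7 2] head=1 tail=1 count=3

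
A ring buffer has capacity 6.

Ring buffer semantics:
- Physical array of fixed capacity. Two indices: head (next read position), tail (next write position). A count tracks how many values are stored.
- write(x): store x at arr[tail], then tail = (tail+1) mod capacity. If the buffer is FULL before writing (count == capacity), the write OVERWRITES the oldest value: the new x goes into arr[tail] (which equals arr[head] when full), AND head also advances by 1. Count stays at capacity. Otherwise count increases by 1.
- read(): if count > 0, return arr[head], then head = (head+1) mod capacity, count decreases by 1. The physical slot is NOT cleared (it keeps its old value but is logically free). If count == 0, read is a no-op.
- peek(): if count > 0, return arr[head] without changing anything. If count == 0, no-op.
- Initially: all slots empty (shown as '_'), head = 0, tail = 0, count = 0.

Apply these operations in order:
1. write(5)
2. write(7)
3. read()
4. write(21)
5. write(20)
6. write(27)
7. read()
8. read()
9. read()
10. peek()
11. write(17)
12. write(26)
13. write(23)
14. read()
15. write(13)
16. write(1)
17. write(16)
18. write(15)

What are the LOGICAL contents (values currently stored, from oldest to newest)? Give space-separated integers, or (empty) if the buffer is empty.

After op 1 (write(5)): arr=[5 _ _ _ _ _] head=0 tail=1 count=1
After op 2 (write(7)): arr=[5 7 _ _ _ _] head=0 tail=2 count=2
After op 3 (read()): arr=[5 7 _ _ _ _] head=1 tail=2 count=1
After op 4 (write(21)): arr=[5 7 21 _ _ _] head=1 tail=3 count=2
After op 5 (write(20)): arr=[5 7 21 20 _ _] head=1 tail=4 count=3
After op 6 (write(27)): arr=[5 7 21 20 27 _] head=1 tail=5 count=4
After op 7 (read()): arr=[5 7 21 20 27 _] head=2 tail=5 count=3
After op 8 (read()): arr=[5 7 21 20 27 _] head=3 tail=5 count=2
After op 9 (read()): arr=[5 7 21 20 27 _] head=4 tail=5 count=1
After op 10 (peek()): arr=[5 7 21 20 27 _] head=4 tail=5 count=1
After op 11 (write(17)): arr=[5 7 21 20 27 17] head=4 tail=0 count=2
After op 12 (write(26)): arr=[26 7 21 20 27 17] head=4 tail=1 count=3
After op 13 (write(23)): arr=[26 23 21 20 27 17] head=4 tail=2 count=4
After op 14 (read()): arr=[26 23 21 20 27 17] head=5 tail=2 count=3
After op 15 (write(13)): arr=[26 23 13 20 27 17] head=5 tail=3 count=4
After op 16 (write(1)): arr=[26 23 13 1 27 17] head=5 tail=4 count=5
After op 17 (write(16)): arr=[26 23 13 1 16 17] head=5 tail=5 count=6
After op 18 (write(15)): arr=[26 23 13 1 16 15] head=0 tail=0 count=6

Answer: 26 23 13 1 16 15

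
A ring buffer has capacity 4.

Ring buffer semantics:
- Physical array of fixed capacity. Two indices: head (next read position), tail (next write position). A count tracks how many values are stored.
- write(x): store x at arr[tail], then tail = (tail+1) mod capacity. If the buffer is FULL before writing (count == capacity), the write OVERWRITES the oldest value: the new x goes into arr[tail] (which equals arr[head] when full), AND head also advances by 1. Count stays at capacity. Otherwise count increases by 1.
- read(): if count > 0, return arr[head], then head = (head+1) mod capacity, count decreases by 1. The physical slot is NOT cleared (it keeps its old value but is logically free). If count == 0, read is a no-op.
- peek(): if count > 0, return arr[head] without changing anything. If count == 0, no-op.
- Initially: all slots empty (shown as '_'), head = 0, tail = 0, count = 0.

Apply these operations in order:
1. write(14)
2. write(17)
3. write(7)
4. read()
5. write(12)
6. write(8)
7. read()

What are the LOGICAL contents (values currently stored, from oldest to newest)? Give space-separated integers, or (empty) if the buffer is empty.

Answer: 7 12 8

Derivation:
After op 1 (write(14)): arr=[14 _ _ _] head=0 tail=1 count=1
After op 2 (write(17)): arr=[14 17 _ _] head=0 tail=2 count=2
After op 3 (write(7)): arr=[14 17 7 _] head=0 tail=3 count=3
After op 4 (read()): arr=[14 17 7 _] head=1 tail=3 count=2
After op 5 (write(12)): arr=[14 17 7 12] head=1 tail=0 count=3
After op 6 (write(8)): arr=[8 17 7 12] head=1 tail=1 count=4
After op 7 (read()): arr=[8 17 7 12] head=2 tail=1 count=3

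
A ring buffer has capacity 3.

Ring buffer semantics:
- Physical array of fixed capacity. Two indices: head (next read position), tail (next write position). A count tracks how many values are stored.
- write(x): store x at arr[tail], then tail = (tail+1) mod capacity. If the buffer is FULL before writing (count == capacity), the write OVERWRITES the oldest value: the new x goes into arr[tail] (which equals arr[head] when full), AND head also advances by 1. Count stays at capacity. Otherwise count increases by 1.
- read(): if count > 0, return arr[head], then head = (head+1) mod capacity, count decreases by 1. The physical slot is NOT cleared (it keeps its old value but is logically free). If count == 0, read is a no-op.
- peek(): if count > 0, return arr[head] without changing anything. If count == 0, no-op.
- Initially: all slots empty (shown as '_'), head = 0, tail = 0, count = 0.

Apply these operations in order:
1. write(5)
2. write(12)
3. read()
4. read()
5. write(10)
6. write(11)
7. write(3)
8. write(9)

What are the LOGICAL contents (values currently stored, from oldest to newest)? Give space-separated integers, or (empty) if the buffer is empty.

Answer: 11 3 9

Derivation:
After op 1 (write(5)): arr=[5 _ _] head=0 tail=1 count=1
After op 2 (write(12)): arr=[5 12 _] head=0 tail=2 count=2
After op 3 (read()): arr=[5 12 _] head=1 tail=2 count=1
After op 4 (read()): arr=[5 12 _] head=2 tail=2 count=0
After op 5 (write(10)): arr=[5 12 10] head=2 tail=0 count=1
After op 6 (write(11)): arr=[11 12 10] head=2 tail=1 count=2
After op 7 (write(3)): arr=[11 3 10] head=2 tail=2 count=3
After op 8 (write(9)): arr=[11 3 9] head=0 tail=0 count=3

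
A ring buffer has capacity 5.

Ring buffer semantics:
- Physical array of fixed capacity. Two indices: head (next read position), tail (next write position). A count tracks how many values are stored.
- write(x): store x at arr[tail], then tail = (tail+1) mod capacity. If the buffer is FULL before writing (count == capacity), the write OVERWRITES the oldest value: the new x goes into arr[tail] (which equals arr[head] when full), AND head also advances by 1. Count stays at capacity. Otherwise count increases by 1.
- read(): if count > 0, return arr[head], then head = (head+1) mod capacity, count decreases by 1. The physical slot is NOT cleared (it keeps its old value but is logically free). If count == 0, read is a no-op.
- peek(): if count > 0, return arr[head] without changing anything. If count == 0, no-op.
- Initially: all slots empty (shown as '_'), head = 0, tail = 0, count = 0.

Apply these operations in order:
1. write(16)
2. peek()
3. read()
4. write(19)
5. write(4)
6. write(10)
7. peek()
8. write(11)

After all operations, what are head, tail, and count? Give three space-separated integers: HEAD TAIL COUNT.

Answer: 1 0 4

Derivation:
After op 1 (write(16)): arr=[16 _ _ _ _] head=0 tail=1 count=1
After op 2 (peek()): arr=[16 _ _ _ _] head=0 tail=1 count=1
After op 3 (read()): arr=[16 _ _ _ _] head=1 tail=1 count=0
After op 4 (write(19)): arr=[16 19 _ _ _] head=1 tail=2 count=1
After op 5 (write(4)): arr=[16 19 4 _ _] head=1 tail=3 count=2
After op 6 (write(10)): arr=[16 19 4 10 _] head=1 tail=4 count=3
After op 7 (peek()): arr=[16 19 4 10 _] head=1 tail=4 count=3
After op 8 (write(11)): arr=[16 19 4 10 11] head=1 tail=0 count=4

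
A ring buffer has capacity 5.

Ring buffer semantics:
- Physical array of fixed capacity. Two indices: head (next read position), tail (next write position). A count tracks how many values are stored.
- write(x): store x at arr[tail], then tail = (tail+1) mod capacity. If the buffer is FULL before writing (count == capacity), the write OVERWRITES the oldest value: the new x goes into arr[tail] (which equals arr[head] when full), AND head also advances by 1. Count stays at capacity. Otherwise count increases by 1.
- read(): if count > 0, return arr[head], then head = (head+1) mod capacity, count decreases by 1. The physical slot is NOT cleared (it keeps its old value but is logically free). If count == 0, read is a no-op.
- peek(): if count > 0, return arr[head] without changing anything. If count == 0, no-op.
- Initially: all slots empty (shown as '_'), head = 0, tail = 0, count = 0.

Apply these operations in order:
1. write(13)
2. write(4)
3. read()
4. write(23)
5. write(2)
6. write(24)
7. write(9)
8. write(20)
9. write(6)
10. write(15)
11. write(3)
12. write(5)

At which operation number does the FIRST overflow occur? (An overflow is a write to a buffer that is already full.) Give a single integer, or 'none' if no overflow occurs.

Answer: 8

Derivation:
After op 1 (write(13)): arr=[13 _ _ _ _] head=0 tail=1 count=1
After op 2 (write(4)): arr=[13 4 _ _ _] head=0 tail=2 count=2
After op 3 (read()): arr=[13 4 _ _ _] head=1 tail=2 count=1
After op 4 (write(23)): arr=[13 4 23 _ _] head=1 tail=3 count=2
After op 5 (write(2)): arr=[13 4 23 2 _] head=1 tail=4 count=3
After op 6 (write(24)): arr=[13 4 23 2 24] head=1 tail=0 count=4
After op 7 (write(9)): arr=[9 4 23 2 24] head=1 tail=1 count=5
After op 8 (write(20)): arr=[9 20 23 2 24] head=2 tail=2 count=5
After op 9 (write(6)): arr=[9 20 6 2 24] head=3 tail=3 count=5
After op 10 (write(15)): arr=[9 20 6 15 24] head=4 tail=4 count=5
After op 11 (write(3)): arr=[9 20 6 15 3] head=0 tail=0 count=5
After op 12 (write(5)): arr=[5 20 6 15 3] head=1 tail=1 count=5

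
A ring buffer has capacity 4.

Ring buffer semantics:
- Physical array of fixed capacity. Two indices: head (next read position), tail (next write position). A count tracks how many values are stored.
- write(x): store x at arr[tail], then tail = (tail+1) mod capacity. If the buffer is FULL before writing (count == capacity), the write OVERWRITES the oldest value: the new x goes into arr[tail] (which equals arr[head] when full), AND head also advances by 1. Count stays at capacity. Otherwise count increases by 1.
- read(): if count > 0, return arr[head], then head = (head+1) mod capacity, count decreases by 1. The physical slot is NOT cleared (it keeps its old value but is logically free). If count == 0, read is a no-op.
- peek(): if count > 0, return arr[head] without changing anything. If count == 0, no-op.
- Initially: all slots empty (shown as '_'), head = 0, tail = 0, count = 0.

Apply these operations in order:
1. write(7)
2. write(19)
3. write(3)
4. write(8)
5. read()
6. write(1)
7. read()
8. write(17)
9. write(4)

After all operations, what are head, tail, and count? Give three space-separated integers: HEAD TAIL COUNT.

Answer: 3 3 4

Derivation:
After op 1 (write(7)): arr=[7 _ _ _] head=0 tail=1 count=1
After op 2 (write(19)): arr=[7 19 _ _] head=0 tail=2 count=2
After op 3 (write(3)): arr=[7 19 3 _] head=0 tail=3 count=3
After op 4 (write(8)): arr=[7 19 3 8] head=0 tail=0 count=4
After op 5 (read()): arr=[7 19 3 8] head=1 tail=0 count=3
After op 6 (write(1)): arr=[1 19 3 8] head=1 tail=1 count=4
After op 7 (read()): arr=[1 19 3 8] head=2 tail=1 count=3
After op 8 (write(17)): arr=[1 17 3 8] head=2 tail=2 count=4
After op 9 (write(4)): arr=[1 17 4 8] head=3 tail=3 count=4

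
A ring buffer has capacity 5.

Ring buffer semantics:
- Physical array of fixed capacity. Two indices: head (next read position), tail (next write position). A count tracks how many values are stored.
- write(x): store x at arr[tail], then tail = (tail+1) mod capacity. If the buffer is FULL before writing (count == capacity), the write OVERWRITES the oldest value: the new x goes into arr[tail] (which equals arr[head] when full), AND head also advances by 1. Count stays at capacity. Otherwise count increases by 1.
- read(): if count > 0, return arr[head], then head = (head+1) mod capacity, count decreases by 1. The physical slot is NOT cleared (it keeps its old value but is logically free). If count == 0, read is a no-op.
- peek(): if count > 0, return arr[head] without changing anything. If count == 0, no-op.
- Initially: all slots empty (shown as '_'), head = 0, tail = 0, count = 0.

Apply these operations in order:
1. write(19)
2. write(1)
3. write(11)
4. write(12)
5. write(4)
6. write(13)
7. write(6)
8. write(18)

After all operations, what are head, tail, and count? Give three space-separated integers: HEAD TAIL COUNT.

Answer: 3 3 5

Derivation:
After op 1 (write(19)): arr=[19 _ _ _ _] head=0 tail=1 count=1
After op 2 (write(1)): arr=[19 1 _ _ _] head=0 tail=2 count=2
After op 3 (write(11)): arr=[19 1 11 _ _] head=0 tail=3 count=3
After op 4 (write(12)): arr=[19 1 11 12 _] head=0 tail=4 count=4
After op 5 (write(4)): arr=[19 1 11 12 4] head=0 tail=0 count=5
After op 6 (write(13)): arr=[13 1 11 12 4] head=1 tail=1 count=5
After op 7 (write(6)): arr=[13 6 11 12 4] head=2 tail=2 count=5
After op 8 (write(18)): arr=[13 6 18 12 4] head=3 tail=3 count=5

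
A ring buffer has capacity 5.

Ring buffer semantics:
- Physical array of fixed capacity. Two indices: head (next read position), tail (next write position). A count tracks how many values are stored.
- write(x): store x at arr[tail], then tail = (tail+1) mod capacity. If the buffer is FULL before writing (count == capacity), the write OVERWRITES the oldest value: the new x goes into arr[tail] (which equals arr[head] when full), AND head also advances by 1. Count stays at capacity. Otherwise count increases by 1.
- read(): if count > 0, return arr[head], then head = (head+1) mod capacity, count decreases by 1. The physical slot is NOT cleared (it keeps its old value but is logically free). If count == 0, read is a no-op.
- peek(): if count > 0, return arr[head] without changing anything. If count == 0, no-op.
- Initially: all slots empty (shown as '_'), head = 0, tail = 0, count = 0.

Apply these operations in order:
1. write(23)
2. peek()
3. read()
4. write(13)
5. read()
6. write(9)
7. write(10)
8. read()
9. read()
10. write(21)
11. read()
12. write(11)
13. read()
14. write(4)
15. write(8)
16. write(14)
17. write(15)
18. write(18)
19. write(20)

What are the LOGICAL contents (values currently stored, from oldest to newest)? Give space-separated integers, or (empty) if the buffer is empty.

After op 1 (write(23)): arr=[23 _ _ _ _] head=0 tail=1 count=1
After op 2 (peek()): arr=[23 _ _ _ _] head=0 tail=1 count=1
After op 3 (read()): arr=[23 _ _ _ _] head=1 tail=1 count=0
After op 4 (write(13)): arr=[23 13 _ _ _] head=1 tail=2 count=1
After op 5 (read()): arr=[23 13 _ _ _] head=2 tail=2 count=0
After op 6 (write(9)): arr=[23 13 9 _ _] head=2 tail=3 count=1
After op 7 (write(10)): arr=[23 13 9 10 _] head=2 tail=4 count=2
After op 8 (read()): arr=[23 13 9 10 _] head=3 tail=4 count=1
After op 9 (read()): arr=[23 13 9 10 _] head=4 tail=4 count=0
After op 10 (write(21)): arr=[23 13 9 10 21] head=4 tail=0 count=1
After op 11 (read()): arr=[23 13 9 10 21] head=0 tail=0 count=0
After op 12 (write(11)): arr=[11 13 9 10 21] head=0 tail=1 count=1
After op 13 (read()): arr=[11 13 9 10 21] head=1 tail=1 count=0
After op 14 (write(4)): arr=[11 4 9 10 21] head=1 tail=2 count=1
After op 15 (write(8)): arr=[11 4 8 10 21] head=1 tail=3 count=2
After op 16 (write(14)): arr=[11 4 8 14 21] head=1 tail=4 count=3
After op 17 (write(15)): arr=[11 4 8 14 15] head=1 tail=0 count=4
After op 18 (write(18)): arr=[18 4 8 14 15] head=1 tail=1 count=5
After op 19 (write(20)): arr=[18 20 8 14 15] head=2 tail=2 count=5

Answer: 8 14 15 18 20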